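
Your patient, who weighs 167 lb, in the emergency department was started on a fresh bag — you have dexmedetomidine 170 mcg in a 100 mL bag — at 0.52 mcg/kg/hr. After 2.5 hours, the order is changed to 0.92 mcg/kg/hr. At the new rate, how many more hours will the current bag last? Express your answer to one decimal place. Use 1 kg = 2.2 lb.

1.0 hours

Initial rate:
Weight = 167 lb ÷ 2.2 lb/kg = 75.90909 kg
Dose = 0.52 mcg/kg/hr × 75.90909 kg = 39.47273 mcg/hr
Concentration = 170 mcg ÷ 100 mL = 1.7 mcg/mL
Rate = 39.47273 mcg/hr ÷ 1.7 mcg/mL = 23.21925 mL/hr
Volume infused so far = 23.21925 mL/hr × 2.5 hr = 58.04813 mL
Volume remaining = 100 − 58.04813 = 41.95187 mL
New rate:
Dose = 0.92 mcg/kg/hr × 75.90909 kg = 69.83636 mcg/hr
Rate = 69.83636 mcg/hr ÷ 1.7 mcg/mL = 41.08021 mL/hr
Time remaining = 41.95187 mL ÷ 41.08021 mL/hr = 1.021218 hr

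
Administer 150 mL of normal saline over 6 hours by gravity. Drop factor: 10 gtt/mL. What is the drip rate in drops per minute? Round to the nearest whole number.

150 mL ÷ (6 hr × 60 = 360 min) = 0.4166667 mL/min
0.4166667 mL/min × 10 gtt/mL = 4.166667 gtt/min

4 gtt/min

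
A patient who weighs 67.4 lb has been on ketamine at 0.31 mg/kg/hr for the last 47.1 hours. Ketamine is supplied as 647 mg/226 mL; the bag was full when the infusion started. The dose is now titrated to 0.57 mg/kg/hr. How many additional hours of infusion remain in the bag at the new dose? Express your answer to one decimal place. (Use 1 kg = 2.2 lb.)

Initial rate:
Weight = 67.4 lb ÷ 2.2 lb/kg = 30.63636 kg
Dose = 0.31 mg/kg/hr × 30.63636 kg = 9.497273 mg/hr
Concentration = 647 mg ÷ 226 mL = 2.862832 mg/mL
Rate = 9.497273 mg/hr ÷ 2.862832 mg/mL = 3.31744 mL/hr
Volume infused so far = 3.31744 mL/hr × 47.1 hr = 156.2514 mL
Volume remaining = 226 − 156.2514 = 69.74858 mL
New rate:
Dose = 0.57 mg/kg/hr × 30.63636 kg = 17.46273 mg/hr
Rate = 17.46273 mg/hr ÷ 2.862832 mg/mL = 6.099809 mL/hr
Time remaining = 69.74858 mL ÷ 6.099809 mL/hr = 11.43455 hr

11.4 hours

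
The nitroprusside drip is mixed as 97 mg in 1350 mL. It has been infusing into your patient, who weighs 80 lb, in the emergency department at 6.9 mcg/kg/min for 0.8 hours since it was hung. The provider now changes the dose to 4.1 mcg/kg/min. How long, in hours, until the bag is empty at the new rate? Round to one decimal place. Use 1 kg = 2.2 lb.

9.5 hours

Initial rate:
Weight = 80 lb ÷ 2.2 lb/kg = 36.36364 kg
Dose = 6.9 mcg/kg/min × 36.36364 kg = 250.9091 mcg/min
250.9091 mcg/min × 60 min/hr = 15054.55 mcg/hr
Concentration = 97 mg ÷ 1350 mL = 0.07185185 mg/mL = 71.85185 mcg/mL
Rate = 15054.55 mcg/hr ÷ 71.85185 mcg/mL = 209.522 mL/hr
Volume infused so far = 209.522 mL/hr × 0.8 hr = 167.6176 mL
Volume remaining = 1350 − 167.6176 = 1182.382 mL
New rate:
Dose = 4.1 mcg/kg/min × 36.36364 kg = 149.0909 mcg/min
149.0909 mcg/min × 60 min/hr = 8945.455 mcg/hr
Rate = 8945.455 mcg/hr ÷ 71.85185 mcg/mL = 124.4986 mL/hr
Time remaining = 1182.382 mL ÷ 124.4986 mL/hr = 9.497154 hr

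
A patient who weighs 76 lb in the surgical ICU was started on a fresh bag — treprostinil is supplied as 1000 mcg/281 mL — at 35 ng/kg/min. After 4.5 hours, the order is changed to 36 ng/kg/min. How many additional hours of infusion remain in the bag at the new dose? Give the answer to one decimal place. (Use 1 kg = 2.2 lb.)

Initial rate:
Weight = 76 lb ÷ 2.2 lb/kg = 34.54545 kg
Dose = 35 ng/kg/min × 34.54545 kg = 1209.091 ng/min
1209.091 ng/min × 60 min/hr = 72545.45 ng/hr
Concentration = 1000 mcg ÷ 281 mL = 3.558719 mcg/mL = 3558.719 ng/mL
Rate = 72545.45 ng/hr ÷ 3558.719 ng/mL = 20.38527 mL/hr
Volume infused so far = 20.38527 mL/hr × 4.5 hr = 91.73373 mL
Volume remaining = 281 − 91.73373 = 189.2663 mL
New rate:
Dose = 36 ng/kg/min × 34.54545 kg = 1243.636 ng/min
1243.636 ng/min × 60 min/hr = 74618.18 ng/hr
Rate = 74618.18 ng/hr ÷ 3558.719 ng/mL = 20.96771 mL/hr
Time remaining = 189.2663 mL ÷ 20.96771 mL/hr = 9.026559 hr

9.0 hours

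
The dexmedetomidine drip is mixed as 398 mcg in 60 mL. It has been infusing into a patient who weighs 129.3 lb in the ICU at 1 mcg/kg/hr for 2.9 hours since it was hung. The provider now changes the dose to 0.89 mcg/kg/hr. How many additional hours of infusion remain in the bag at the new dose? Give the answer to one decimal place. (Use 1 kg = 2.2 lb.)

Initial rate:
Weight = 129.3 lb ÷ 2.2 lb/kg = 58.77273 kg
Dose = 1 mcg/kg/hr × 58.77273 kg = 58.77273 mcg/hr
Concentration = 398 mcg ÷ 60 mL = 6.633333 mcg/mL
Rate = 58.77273 mcg/hr ÷ 6.633333 mcg/mL = 8.86021 mL/hr
Volume infused so far = 8.86021 mL/hr × 2.9 hr = 25.69461 mL
Volume remaining = 60 − 25.69461 = 34.30539 mL
New rate:
Dose = 0.89 mcg/kg/hr × 58.77273 kg = 52.30773 mcg/hr
Rate = 52.30773 mcg/hr ÷ 6.633333 mcg/mL = 7.885587 mL/hr
Time remaining = 34.30539 mL ÷ 7.885587 mL/hr = 4.350391 hr

4.4 hours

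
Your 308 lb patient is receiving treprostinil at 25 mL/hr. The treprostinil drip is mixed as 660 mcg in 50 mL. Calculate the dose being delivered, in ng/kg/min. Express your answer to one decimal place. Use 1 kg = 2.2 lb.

Weight = 308 lb ÷ 2.2 lb/kg = 140 kg
Concentration = 660 mcg ÷ 50 mL = 13.2 mcg/mL = 13200 ng/mL
Drug rate = 25 mL/hr × 13200 ng/mL = 330000 ng/hr
330000 ng/hr ÷ 60 min/hr = 5500 ng/min
5500 ng/min ÷ 140 kg = 39.28571 ng/kg/min

39.3 ng/kg/min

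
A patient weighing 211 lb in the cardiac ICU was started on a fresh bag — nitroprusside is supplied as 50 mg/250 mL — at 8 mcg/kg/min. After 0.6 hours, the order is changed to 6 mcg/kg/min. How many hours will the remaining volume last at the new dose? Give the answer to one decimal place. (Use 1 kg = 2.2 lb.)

0.6 hours

Initial rate:
Weight = 211 lb ÷ 2.2 lb/kg = 95.90909 kg
Dose = 8 mcg/kg/min × 95.90909 kg = 767.2727 mcg/min
767.2727 mcg/min × 60 min/hr = 46036.36 mcg/hr
Concentration = 50 mg ÷ 250 mL = 0.2 mg/mL = 200 mcg/mL
Rate = 46036.36 mcg/hr ÷ 200 mcg/mL = 230.1818 mL/hr
Volume infused so far = 230.1818 mL/hr × 0.6 hr = 138.1091 mL
Volume remaining = 250 − 138.1091 = 111.8909 mL
New rate:
Dose = 6 mcg/kg/min × 95.90909 kg = 575.4545 mcg/min
575.4545 mcg/min × 60 min/hr = 34527.27 mcg/hr
Rate = 34527.27 mcg/hr ÷ 200 mcg/mL = 172.6364 mL/hr
Time remaining = 111.8909 mL ÷ 172.6364 mL/hr = 0.6481306 hr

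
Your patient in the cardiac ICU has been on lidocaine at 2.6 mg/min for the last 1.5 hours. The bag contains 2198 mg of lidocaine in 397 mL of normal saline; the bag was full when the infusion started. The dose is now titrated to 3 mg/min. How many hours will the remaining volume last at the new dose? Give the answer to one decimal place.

10.9 hours

Initial rate:
2.6 mg/min × 60 min/hr = 156 mg/hr
Concentration = 2198 mg ÷ 397 mL = 5.536524 mg/mL
Rate = 156 mg/hr ÷ 5.536524 mg/mL = 28.17652 mL/hr
Volume infused so far = 28.17652 mL/hr × 1.5 hr = 42.26479 mL
Volume remaining = 397 − 42.26479 = 354.7352 mL
New rate:
3 mg/min × 60 min/hr = 180 mg/hr
Rate = 180 mg/hr ÷ 5.536524 mg/mL = 32.51137 mL/hr
Time remaining = 354.7352 mL ÷ 32.51137 mL/hr = 10.91111 hr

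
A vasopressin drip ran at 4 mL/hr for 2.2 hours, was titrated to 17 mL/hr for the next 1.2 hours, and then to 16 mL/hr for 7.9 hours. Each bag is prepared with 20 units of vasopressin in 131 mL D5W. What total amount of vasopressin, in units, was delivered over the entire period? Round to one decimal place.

Concentration = 20 units ÷ 131 mL = 0.1526718 units/mL
Stage 1: 4 mL/hr × 2.2 hr = 8.8 mL → 8.8 mL × 0.1526718 units/mL = 1.343511 units
Stage 2: 17 mL/hr × 1.2 hr = 20.4 mL → 20.4 mL × 0.1526718 units/mL = 3.114504 units
Stage 3: 16 mL/hr × 7.9 hr = 126.4 mL → 126.4 mL × 0.1526718 units/mL = 19.29771 units
Total = 1.343511 + 3.114504 + 19.29771 = 23.75573 units

23.8 units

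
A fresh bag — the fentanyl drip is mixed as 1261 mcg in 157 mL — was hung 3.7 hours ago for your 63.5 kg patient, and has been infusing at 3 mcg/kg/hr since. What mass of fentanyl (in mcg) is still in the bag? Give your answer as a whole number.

556 mcg

Dose = 3 mcg/kg/hr × 63.5 kg = 190.5 mcg/hr
Concentration = 1261 mcg ÷ 157 mL = 8.031847 mcg/mL
Rate = 190.5 mcg/hr ÷ 8.031847 mcg/mL = 23.71808 mL/hr
Volume infused = 23.71808 mL/hr × 3.7 hr = 87.7569 mL
Volume remaining = 157 − 87.7569 = 69.2431 mL
Drug remaining = 69.2431 mL × 8.031847 mcg/mL = 556.15 mcg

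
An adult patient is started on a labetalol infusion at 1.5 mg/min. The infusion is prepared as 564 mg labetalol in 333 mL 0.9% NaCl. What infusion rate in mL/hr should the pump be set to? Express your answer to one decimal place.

1.5 mg/min × 60 min/hr = 90 mg/hr
Concentration = 564 mg ÷ 333 mL = 1.693694 mg/mL
Rate = 90 mg/hr ÷ 1.693694 mg/mL = 53.1383 mL/hr

53.1 mL/hr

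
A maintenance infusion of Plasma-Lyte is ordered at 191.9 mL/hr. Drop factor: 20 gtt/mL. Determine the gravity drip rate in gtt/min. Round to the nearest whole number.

64 gtt/min

191.9 mL/hr ÷ 60 min/hr = 3.198333 mL/min
3.198333 mL/min × 20 gtt/mL = 63.96667 gtt/min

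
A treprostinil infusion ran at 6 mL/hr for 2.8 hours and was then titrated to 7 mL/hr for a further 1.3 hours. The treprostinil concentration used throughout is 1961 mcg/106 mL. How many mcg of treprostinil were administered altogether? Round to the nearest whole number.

479 mcg

Concentration = 1961 mcg ÷ 106 mL = 18.5 mcg/mL
Stage 1: 6 mL/hr × 2.8 hr = 16.8 mL → 16.8 mL × 18.5 mcg/mL = 310.8 mcg
Stage 2: 7 mL/hr × 1.3 hr = 9.1 mL → 9.1 mL × 18.5 mcg/mL = 168.35 mcg
Total = 310.8 + 168.35 = 479.15 mcg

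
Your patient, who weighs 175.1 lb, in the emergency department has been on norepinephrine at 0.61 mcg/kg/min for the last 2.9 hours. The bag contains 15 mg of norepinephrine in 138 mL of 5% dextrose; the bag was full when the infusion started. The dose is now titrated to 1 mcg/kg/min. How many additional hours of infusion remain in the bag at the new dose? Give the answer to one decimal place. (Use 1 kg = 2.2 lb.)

Initial rate:
Weight = 175.1 lb ÷ 2.2 lb/kg = 79.59091 kg
Dose = 0.61 mcg/kg/min × 79.59091 kg = 48.55045 mcg/min
48.55045 mcg/min × 60 min/hr = 2913.027 mcg/hr
Concentration = 15 mg ÷ 138 mL = 0.1086957 mg/mL = 108.6957 mcg/mL
Rate = 2913.027 mcg/hr ÷ 108.6957 mcg/mL = 26.79985 mL/hr
Volume infused so far = 26.79985 mL/hr × 2.9 hr = 77.71957 mL
Volume remaining = 138 − 77.71957 = 60.28043 mL
New rate:
Dose = 1 mcg/kg/min × 79.59091 kg = 79.59091 mcg/min
79.59091 mcg/min × 60 min/hr = 4775.455 mcg/hr
Rate = 4775.455 mcg/hr ÷ 108.6957 mcg/mL = 43.93418 mL/hr
Time remaining = 60.28043 mL ÷ 43.93418 mL/hr = 1.372062 hr

1.4 hours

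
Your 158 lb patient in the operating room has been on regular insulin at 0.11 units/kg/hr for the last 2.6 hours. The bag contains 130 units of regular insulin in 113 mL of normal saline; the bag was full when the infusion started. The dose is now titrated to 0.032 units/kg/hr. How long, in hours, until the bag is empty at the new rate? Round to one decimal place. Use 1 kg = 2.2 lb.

47.6 hours

Initial rate:
Weight = 158 lb ÷ 2.2 lb/kg = 71.81818 kg
Dose = 0.11 units/kg/hr × 71.81818 kg = 7.9 units/hr
Concentration = 130 units ÷ 113 mL = 1.150442 units/mL
Rate = 7.9 units/hr ÷ 1.150442 units/mL = 6.866923 mL/hr
Volume infused so far = 6.866923 mL/hr × 2.6 hr = 17.854 mL
Volume remaining = 113 − 17.854 = 95.146 mL
New rate:
Dose = 0.032 units/kg/hr × 71.81818 kg = 2.298182 units/hr
Rate = 2.298182 units/hr ÷ 1.150442 units/mL = 1.99765 mL/hr
Time remaining = 95.146 mL ÷ 1.99765 mL/hr = 47.62896 hr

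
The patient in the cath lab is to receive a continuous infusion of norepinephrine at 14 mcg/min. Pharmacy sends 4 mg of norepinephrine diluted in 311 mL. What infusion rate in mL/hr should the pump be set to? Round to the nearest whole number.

14 mcg/min × 60 min/hr = 840 mcg/hr
Concentration = 4 mg ÷ 311 mL = 0.01286174 mg/mL = 12.86174 mcg/mL
Rate = 840 mcg/hr ÷ 12.86174 mcg/mL = 65.31 mL/hr

65 mL/hr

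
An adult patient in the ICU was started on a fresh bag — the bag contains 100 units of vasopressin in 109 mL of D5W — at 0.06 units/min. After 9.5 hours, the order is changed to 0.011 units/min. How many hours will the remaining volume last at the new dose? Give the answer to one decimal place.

Initial rate:
0.06 units/min × 60 min/hr = 3.6 units/hr
Concentration = 100 units ÷ 109 mL = 0.9174312 units/mL
Rate = 3.6 units/hr ÷ 0.9174312 units/mL = 3.924 mL/hr
Volume infused so far = 3.924 mL/hr × 9.5 hr = 37.278 mL
Volume remaining = 109 − 37.278 = 71.722 mL
New rate:
0.011 units/min × 60 min/hr = 0.66 units/hr
Rate = 0.66 units/hr ÷ 0.9174312 units/mL = 0.7194 mL/hr
Time remaining = 71.722 mL ÷ 0.7194 mL/hr = 99.69697 hr

99.7 hours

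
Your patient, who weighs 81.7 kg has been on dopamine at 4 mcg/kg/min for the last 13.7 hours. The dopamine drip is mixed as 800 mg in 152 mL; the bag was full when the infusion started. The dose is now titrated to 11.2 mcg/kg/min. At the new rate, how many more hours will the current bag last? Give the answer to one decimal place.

9.7 hours

Initial rate:
Dose = 4 mcg/kg/min × 81.7 kg = 326.8 mcg/min
326.8 mcg/min × 60 min/hr = 19608 mcg/hr
Concentration = 800 mg ÷ 152 mL = 5.263158 mg/mL = 5263.158 mcg/mL
Rate = 19608 mcg/hr ÷ 5263.158 mcg/mL = 3.72552 mL/hr
Volume infused so far = 3.72552 mL/hr × 13.7 hr = 51.03962 mL
Volume remaining = 152 − 51.03962 = 100.9604 mL
New rate:
Dose = 11.2 mcg/kg/min × 81.7 kg = 915.04 mcg/min
915.04 mcg/min × 60 min/hr = 54902.4 mcg/hr
Rate = 54902.4 mcg/hr ÷ 5263.158 mcg/mL = 10.43146 mL/hr
Time remaining = 100.9604 mL ÷ 10.43146 mL/hr = 9.678455 hr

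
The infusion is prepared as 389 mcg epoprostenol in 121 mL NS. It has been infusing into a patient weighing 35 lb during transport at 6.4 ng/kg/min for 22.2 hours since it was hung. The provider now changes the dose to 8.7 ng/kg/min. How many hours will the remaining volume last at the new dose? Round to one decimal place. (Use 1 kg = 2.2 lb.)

30.5 hours

Initial rate:
Weight = 35 lb ÷ 2.2 lb/kg = 15.90909 kg
Dose = 6.4 ng/kg/min × 15.90909 kg = 101.8182 ng/min
101.8182 ng/min × 60 min/hr = 6109.091 ng/hr
Concentration = 389 mcg ÷ 121 mL = 3.214876 mcg/mL = 3214.876 ng/mL
Rate = 6109.091 ng/hr ÷ 3214.876 ng/mL = 1.900257 mL/hr
Volume infused so far = 1.900257 mL/hr × 22.2 hr = 42.18571 mL
Volume remaining = 121 − 42.18571 = 78.81429 mL
New rate:
Dose = 8.7 ng/kg/min × 15.90909 kg = 138.4091 ng/min
138.4091 ng/min × 60 min/hr = 8304.545 ng/hr
Rate = 8304.545 ng/hr ÷ 3214.876 ng/mL = 2.583162 mL/hr
Time remaining = 78.81429 mL ÷ 2.583162 mL/hr = 30.51078 hr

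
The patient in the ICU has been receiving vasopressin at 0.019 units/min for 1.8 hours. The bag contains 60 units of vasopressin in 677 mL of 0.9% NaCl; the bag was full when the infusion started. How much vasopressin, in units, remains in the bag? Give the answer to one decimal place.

0.019 units/min × 60 min/hr = 1.14 units/hr
Concentration = 60 units ÷ 677 mL = 0.08862629 units/mL
Rate = 1.14 units/hr ÷ 0.08862629 units/mL = 12.863 mL/hr
Volume infused = 12.863 mL/hr × 1.8 hr = 23.1534 mL
Volume remaining = 677 − 23.1534 = 653.8466 mL
Drug remaining = 653.8466 mL × 0.08862629 units/mL = 57.948 units

57.9 units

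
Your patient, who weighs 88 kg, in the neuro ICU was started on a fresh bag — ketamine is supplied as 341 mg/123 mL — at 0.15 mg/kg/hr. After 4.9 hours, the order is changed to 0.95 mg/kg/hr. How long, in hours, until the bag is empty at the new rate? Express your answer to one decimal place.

Initial rate:
Dose = 0.15 mg/kg/hr × 88 kg = 13.2 mg/hr
Concentration = 341 mg ÷ 123 mL = 2.772358 mg/mL
Rate = 13.2 mg/hr ÷ 2.772358 mg/mL = 4.76129 mL/hr
Volume infused so far = 4.76129 mL/hr × 4.9 hr = 23.33032 mL
Volume remaining = 123 − 23.33032 = 99.66968 mL
New rate:
Dose = 0.95 mg/kg/hr × 88 kg = 83.6 mg/hr
Rate = 83.6 mg/hr ÷ 2.772358 mg/mL = 30.15484 mL/hr
Time remaining = 99.66968 mL ÷ 30.15484 mL/hr = 3.305263 hr

3.3 hours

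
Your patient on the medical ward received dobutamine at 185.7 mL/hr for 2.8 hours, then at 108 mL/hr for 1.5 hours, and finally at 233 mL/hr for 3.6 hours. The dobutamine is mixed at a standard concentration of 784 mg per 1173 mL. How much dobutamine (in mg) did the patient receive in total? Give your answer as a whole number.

Concentration = 784 mg ÷ 1173 mL = 0.6683717 mg/mL
Stage 1: 185.7 mL/hr × 2.8 hr = 519.96 mL → 519.96 mL × 0.6683717 mg/mL = 347.5265 mg
Stage 2: 108 mL/hr × 1.5 hr = 162 mL → 162 mL × 0.6683717 mg/mL = 108.2762 mg
Stage 3: 233 mL/hr × 3.6 hr = 838.8 mL → 838.8 mL × 0.6683717 mg/mL = 560.6302 mg
Total = 347.5265 + 108.2762 + 560.6302 = 1016.433 mg

1016 mg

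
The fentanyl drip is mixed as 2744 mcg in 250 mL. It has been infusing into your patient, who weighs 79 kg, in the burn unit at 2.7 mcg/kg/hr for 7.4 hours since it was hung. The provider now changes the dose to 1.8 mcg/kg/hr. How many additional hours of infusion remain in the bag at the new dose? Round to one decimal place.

8.2 hours

Initial rate:
Dose = 2.7 mcg/kg/hr × 79 kg = 213.3 mcg/hr
Concentration = 2744 mcg ÷ 250 mL = 10.976 mcg/mL
Rate = 213.3 mcg/hr ÷ 10.976 mcg/mL = 19.43331 mL/hr
Volume infused so far = 19.43331 mL/hr × 7.4 hr = 143.8065 mL
Volume remaining = 250 − 143.8065 = 106.1935 mL
New rate:
Dose = 1.8 mcg/kg/hr × 79 kg = 142.2 mcg/hr
Rate = 142.2 mcg/hr ÷ 10.976 mcg/mL = 12.95554 mL/hr
Time remaining = 106.1935 mL ÷ 12.95554 mL/hr = 8.196765 hr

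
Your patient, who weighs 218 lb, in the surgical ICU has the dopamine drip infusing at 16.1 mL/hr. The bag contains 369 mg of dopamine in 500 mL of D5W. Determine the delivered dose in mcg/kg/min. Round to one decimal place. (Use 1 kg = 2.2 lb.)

Weight = 218 lb ÷ 2.2 lb/kg = 99.09091 kg
Concentration = 369 mg ÷ 500 mL = 0.738 mg/mL = 738 mcg/mL
Drug rate = 16.1 mL/hr × 738 mcg/mL = 11881.8 mcg/hr
11881.8 mcg/hr ÷ 60 min/hr = 198.03 mcg/min
198.03 mcg/min ÷ 99.09091 kg = 1.998468 mcg/kg/min

2.0 mcg/kg/min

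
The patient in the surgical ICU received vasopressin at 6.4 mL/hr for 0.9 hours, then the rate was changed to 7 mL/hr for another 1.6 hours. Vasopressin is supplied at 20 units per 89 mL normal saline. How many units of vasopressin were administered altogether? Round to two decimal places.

3.81 units

Concentration = 20 units ÷ 89 mL = 0.2247191 units/mL
Stage 1: 6.4 mL/hr × 0.9 hr = 5.76 mL → 5.76 mL × 0.2247191 units/mL = 1.294382 units
Stage 2: 7 mL/hr × 1.6 hr = 11.2 mL → 11.2 mL × 0.2247191 units/mL = 2.516854 units
Total = 1.294382 + 2.516854 = 3.811236 units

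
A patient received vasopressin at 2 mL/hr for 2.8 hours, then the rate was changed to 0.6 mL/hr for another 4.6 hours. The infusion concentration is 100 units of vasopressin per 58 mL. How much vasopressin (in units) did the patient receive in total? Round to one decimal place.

14.4 units

Concentration = 100 units ÷ 58 mL = 1.724138 units/mL
Stage 1: 2 mL/hr × 2.8 hr = 5.6 mL → 5.6 mL × 1.724138 units/mL = 9.655172 units
Stage 2: 0.6 mL/hr × 4.6 hr = 2.76 mL → 2.76 mL × 1.724138 units/mL = 4.758621 units
Total = 9.655172 + 4.758621 = 14.41379 units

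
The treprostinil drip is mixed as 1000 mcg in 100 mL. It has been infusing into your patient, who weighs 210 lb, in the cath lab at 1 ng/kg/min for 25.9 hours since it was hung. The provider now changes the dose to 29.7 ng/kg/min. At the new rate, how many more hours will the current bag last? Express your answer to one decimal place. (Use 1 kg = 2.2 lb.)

5.0 hours

Initial rate:
Weight = 210 lb ÷ 2.2 lb/kg = 95.45455 kg
Dose = 1 ng/kg/min × 95.45455 kg = 95.45455 ng/min
95.45455 ng/min × 60 min/hr = 5727.273 ng/hr
Concentration = 1000 mcg ÷ 100 mL = 10 mcg/mL = 10000 ng/mL
Rate = 5727.273 ng/hr ÷ 10000 ng/mL = 0.5727273 mL/hr
Volume infused so far = 0.5727273 mL/hr × 25.9 hr = 14.83364 mL
Volume remaining = 100 − 14.83364 = 85.16636 mL
New rate:
Dose = 29.7 ng/kg/min × 95.45455 kg = 2835 ng/min
2835 ng/min × 60 min/hr = 170100 ng/hr
Rate = 170100 ng/hr ÷ 10000 ng/mL = 17.01 mL/hr
Time remaining = 85.16636 mL ÷ 17.01 mL/hr = 5.006841 hr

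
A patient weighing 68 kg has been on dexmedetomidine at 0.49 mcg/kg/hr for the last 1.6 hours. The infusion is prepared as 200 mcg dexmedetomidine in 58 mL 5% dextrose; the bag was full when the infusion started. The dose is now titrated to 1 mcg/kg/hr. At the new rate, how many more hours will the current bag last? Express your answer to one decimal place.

Initial rate:
Dose = 0.49 mcg/kg/hr × 68 kg = 33.32 mcg/hr
Concentration = 200 mcg ÷ 58 mL = 3.448276 mcg/mL
Rate = 33.32 mcg/hr ÷ 3.448276 mcg/mL = 9.6628 mL/hr
Volume infused so far = 9.6628 mL/hr × 1.6 hr = 15.46048 mL
Volume remaining = 58 − 15.46048 = 42.53952 mL
New rate:
Dose = 1 mcg/kg/hr × 68 kg = 68 mcg/hr
Rate = 68 mcg/hr ÷ 3.448276 mcg/mL = 19.72 mL/hr
Time remaining = 42.53952 mL ÷ 19.72 mL/hr = 2.157176 hr

2.2 hours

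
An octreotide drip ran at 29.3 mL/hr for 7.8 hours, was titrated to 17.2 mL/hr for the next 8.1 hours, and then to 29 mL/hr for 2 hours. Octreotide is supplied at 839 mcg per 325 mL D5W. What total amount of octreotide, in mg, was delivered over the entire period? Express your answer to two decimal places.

1.10 mg

Concentration = 839 mcg ÷ 325 mL = 2.581538 mcg/mL
Stage 1: 29.3 mL/hr × 7.8 hr = 228.54 mL → 228.54 mL × 2.581538 mcg/mL = 589.9848 mcg
Stage 2: 17.2 mL/hr × 8.1 hr = 139.32 mL → 139.32 mL × 2.581538 mcg/mL = 359.6599 mcg
Stage 3: 29 mL/hr × 2 hr = 58 mL → 58 mL × 2.581538 mcg/mL = 149.7292 mcg
Total = 589.9848 + 359.6599 + 149.7292 = 1099.374 mcg = 1.099374 mg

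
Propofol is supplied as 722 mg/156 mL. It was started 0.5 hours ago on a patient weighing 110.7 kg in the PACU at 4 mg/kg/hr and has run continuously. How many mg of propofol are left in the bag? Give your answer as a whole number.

Dose = 4 mg/kg/hr × 110.7 kg = 442.8 mg/hr
Concentration = 722 mg ÷ 156 mL = 4.628205 mg/mL
Rate = 442.8 mg/hr ÷ 4.628205 mg/mL = 95.67424 mL/hr
Volume infused = 95.67424 mL/hr × 0.5 hr = 47.83712 mL
Volume remaining = 156 − 47.83712 = 108.1629 mL
Drug remaining = 108.1629 mL × 4.628205 mg/mL = 500.6 mg

501 mg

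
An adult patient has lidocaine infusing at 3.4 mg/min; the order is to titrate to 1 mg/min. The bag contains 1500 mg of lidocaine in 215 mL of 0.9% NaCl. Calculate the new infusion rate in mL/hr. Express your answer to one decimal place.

1 mg/min × 60 min/hr = 60 mg/hr
Concentration = 1500 mg ÷ 215 mL = 6.976744 mg/mL
Rate = 60 mg/hr ÷ 6.976744 mg/mL = 8.6 mL/hr

8.6 mL/hr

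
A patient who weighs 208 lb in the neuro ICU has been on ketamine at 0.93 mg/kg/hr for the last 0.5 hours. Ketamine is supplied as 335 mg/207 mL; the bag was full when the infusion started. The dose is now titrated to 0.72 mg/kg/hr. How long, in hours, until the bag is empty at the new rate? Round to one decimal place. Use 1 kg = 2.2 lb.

Initial rate:
Weight = 208 lb ÷ 2.2 lb/kg = 94.54545 kg
Dose = 0.93 mg/kg/hr × 94.54545 kg = 87.92727 mg/hr
Concentration = 335 mg ÷ 207 mL = 1.618357 mg/mL
Rate = 87.92727 mg/hr ÷ 1.618357 mg/mL = 54.33118 mL/hr
Volume infused so far = 54.33118 mL/hr × 0.5 hr = 27.16559 mL
Volume remaining = 207 − 27.16559 = 179.8344 mL
New rate:
Dose = 0.72 mg/kg/hr × 94.54545 kg = 68.07273 mg/hr
Rate = 68.07273 mg/hr ÷ 1.618357 mg/mL = 42.06285 mL/hr
Time remaining = 179.8344 mL ÷ 42.06285 mL/hr = 4.275374 hr

4.3 hours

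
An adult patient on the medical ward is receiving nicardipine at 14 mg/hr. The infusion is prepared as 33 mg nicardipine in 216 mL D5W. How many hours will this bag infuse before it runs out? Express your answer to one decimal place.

Concentration = 33 mg ÷ 216 mL = 0.1527778 mg/mL
Rate = 14 mg/hr ÷ 0.1527778 mg/mL = 91.63636 mL/hr
Duration = 216 mL ÷ 91.63636 mL/hr = 2.357143 hr

2.4 hours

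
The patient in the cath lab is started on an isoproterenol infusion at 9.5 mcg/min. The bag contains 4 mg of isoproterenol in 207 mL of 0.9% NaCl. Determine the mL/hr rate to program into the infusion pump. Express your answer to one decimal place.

9.5 mcg/min × 60 min/hr = 570 mcg/hr
Concentration = 4 mg ÷ 207 mL = 0.01932367 mg/mL = 19.32367 mcg/mL
Rate = 570 mcg/hr ÷ 19.32367 mcg/mL = 29.4975 mL/hr

29.5 mL/hr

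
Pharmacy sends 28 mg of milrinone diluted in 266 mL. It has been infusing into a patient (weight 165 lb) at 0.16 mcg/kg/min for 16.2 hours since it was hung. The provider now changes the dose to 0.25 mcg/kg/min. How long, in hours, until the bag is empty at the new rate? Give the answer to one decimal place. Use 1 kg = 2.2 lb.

14.5 hours

Initial rate:
Weight = 165 lb ÷ 2.2 lb/kg = 75 kg
Dose = 0.16 mcg/kg/min × 75 kg = 12 mcg/min
12 mcg/min × 60 min/hr = 720 mcg/hr
Concentration = 28 mg ÷ 266 mL = 0.1052632 mg/mL = 105.2632 mcg/mL
Rate = 720 mcg/hr ÷ 105.2632 mcg/mL = 6.84 mL/hr
Volume infused so far = 6.84 mL/hr × 16.2 hr = 110.808 mL
Volume remaining = 266 − 110.808 = 155.192 mL
New rate:
Dose = 0.25 mcg/kg/min × 75 kg = 18.75 mcg/min
18.75 mcg/min × 60 min/hr = 1125 mcg/hr
Rate = 1125 mcg/hr ÷ 105.2632 mcg/mL = 10.6875 mL/hr
Time remaining = 155.192 mL ÷ 10.6875 mL/hr = 14.52089 hr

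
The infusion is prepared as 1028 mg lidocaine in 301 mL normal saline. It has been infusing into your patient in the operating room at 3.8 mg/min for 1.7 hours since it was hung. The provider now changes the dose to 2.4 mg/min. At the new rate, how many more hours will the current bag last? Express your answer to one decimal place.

Initial rate:
3.8 mg/min × 60 min/hr = 228 mg/hr
Concentration = 1028 mg ÷ 301 mL = 3.415282 mg/mL
Rate = 228 mg/hr ÷ 3.415282 mg/mL = 66.75875 mL/hr
Volume infused so far = 66.75875 mL/hr × 1.7 hr = 113.4899 mL
Volume remaining = 301 − 113.4899 = 187.5101 mL
New rate:
2.4 mg/min × 60 min/hr = 144 mg/hr
Rate = 144 mg/hr ÷ 3.415282 mg/mL = 42.16342 mL/hr
Time remaining = 187.5101 mL ÷ 42.16342 mL/hr = 4.447222 hr

4.4 hours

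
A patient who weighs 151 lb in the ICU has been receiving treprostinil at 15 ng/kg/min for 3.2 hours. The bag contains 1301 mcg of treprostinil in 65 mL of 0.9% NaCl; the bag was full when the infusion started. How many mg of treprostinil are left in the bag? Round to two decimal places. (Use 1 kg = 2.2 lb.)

Weight = 151 lb ÷ 2.2 lb/kg = 68.63636 kg
Dose = 15 ng/kg/min × 68.63636 kg = 1029.545 ng/min
1029.545 ng/min × 60 min/hr = 61772.73 ng/hr
Concentration = 1301 mcg ÷ 65 mL = 20.01538 mcg/mL = 20015.38 ng/mL
Rate = 61772.73 ng/hr ÷ 20015.38 ng/mL = 3.086262 mL/hr
Volume infused = 3.086262 mL/hr × 3.2 hr = 9.876039 mL
Volume remaining = 65 − 9.876039 = 55.12396 mL
Drug remaining = 55.12396 mL × 20015.38 ng/mL = 1103327 ng = 1.103327 mg

1.10 mg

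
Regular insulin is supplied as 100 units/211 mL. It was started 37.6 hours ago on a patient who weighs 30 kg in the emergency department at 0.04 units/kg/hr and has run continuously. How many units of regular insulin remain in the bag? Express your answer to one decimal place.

54.9 units

Dose = 0.04 units/kg/hr × 30 kg = 1.2 units/hr
Concentration = 100 units ÷ 211 mL = 0.4739336 units/mL
Rate = 1.2 units/hr ÷ 0.4739336 units/mL = 2.532 mL/hr
Volume infused = 2.532 mL/hr × 37.6 hr = 95.2032 mL
Volume remaining = 211 − 95.2032 = 115.7968 mL
Drug remaining = 115.7968 mL × 0.4739336 units/mL = 54.88 units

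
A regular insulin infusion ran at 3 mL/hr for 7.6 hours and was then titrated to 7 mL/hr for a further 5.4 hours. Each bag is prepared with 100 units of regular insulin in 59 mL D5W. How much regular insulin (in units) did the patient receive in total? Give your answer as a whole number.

103 units

Concentration = 100 units ÷ 59 mL = 1.694915 units/mL
Stage 1: 3 mL/hr × 7.6 hr = 22.8 mL → 22.8 mL × 1.694915 units/mL = 38.64407 units
Stage 2: 7 mL/hr × 5.4 hr = 37.8 mL → 37.8 mL × 1.694915 units/mL = 64.0678 units
Total = 38.64407 + 64.0678 = 102.7119 units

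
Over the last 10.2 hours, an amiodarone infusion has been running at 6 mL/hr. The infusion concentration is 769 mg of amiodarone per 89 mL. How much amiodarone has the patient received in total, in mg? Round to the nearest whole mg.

Concentration = 769 mg ÷ 89 mL = 8.640449 mg/mL
Drug rate = 6 mL/hr × 8.640449 mg/mL = 51.8427 mg/hr
Total = 51.8427 mg/hr × 10.2 hr = 528.7955 mg

529 mg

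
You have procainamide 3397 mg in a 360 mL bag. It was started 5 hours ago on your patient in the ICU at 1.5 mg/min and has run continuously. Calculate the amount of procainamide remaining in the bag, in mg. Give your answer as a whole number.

1.5 mg/min × 60 min/hr = 90 mg/hr
Concentration = 3397 mg ÷ 360 mL = 9.436111 mg/mL
Rate = 90 mg/hr ÷ 9.436111 mg/mL = 9.537827 mL/hr
Volume infused = 9.537827 mL/hr × 5 hr = 47.68914 mL
Volume remaining = 360 − 47.68914 = 312.3109 mL
Drug remaining = 312.3109 mL × 9.436111 mg/mL = 2947 mg

2947 mg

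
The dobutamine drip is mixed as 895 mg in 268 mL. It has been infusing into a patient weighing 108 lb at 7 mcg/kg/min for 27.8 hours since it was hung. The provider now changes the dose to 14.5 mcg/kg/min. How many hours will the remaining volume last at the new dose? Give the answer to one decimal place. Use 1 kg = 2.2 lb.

7.5 hours

Initial rate:
Weight = 108 lb ÷ 2.2 lb/kg = 49.09091 kg
Dose = 7 mcg/kg/min × 49.09091 kg = 343.6364 mcg/min
343.6364 mcg/min × 60 min/hr = 20618.18 mcg/hr
Concentration = 895 mg ÷ 268 mL = 3.339552 mg/mL = 3339.552 mcg/mL
Rate = 20618.18 mcg/hr ÷ 3339.552 mcg/mL = 6.173936 mL/hr
Volume infused so far = 6.173936 mL/hr × 27.8 hr = 171.6354 mL
Volume remaining = 268 − 171.6354 = 96.36458 mL
New rate:
Dose = 14.5 mcg/kg/min × 49.09091 kg = 711.8182 mcg/min
711.8182 mcg/min × 60 min/hr = 42709.09 mcg/hr
Rate = 42709.09 mcg/hr ÷ 3339.552 mcg/mL = 12.78887 mL/hr
Time remaining = 96.36458 mL ÷ 12.78887 mL/hr = 7.535036 hr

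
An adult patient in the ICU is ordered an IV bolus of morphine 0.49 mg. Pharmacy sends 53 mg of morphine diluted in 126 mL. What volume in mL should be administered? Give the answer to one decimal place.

1.2 mL

Concentration = 53 mg ÷ 126 mL = 0.4206349 mg/mL
Volume = 0.49 mg ÷ 0.4206349 mg/mL = 1.164906 mL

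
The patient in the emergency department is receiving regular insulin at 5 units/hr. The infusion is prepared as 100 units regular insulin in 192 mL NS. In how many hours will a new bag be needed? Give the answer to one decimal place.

20.0 hours

Concentration = 100 units ÷ 192 mL = 0.5208333 units/mL
Rate = 5 units/hr ÷ 0.5208333 units/mL = 9.6 mL/hr
Duration = 192 mL ÷ 9.6 mL/hr = 20 hr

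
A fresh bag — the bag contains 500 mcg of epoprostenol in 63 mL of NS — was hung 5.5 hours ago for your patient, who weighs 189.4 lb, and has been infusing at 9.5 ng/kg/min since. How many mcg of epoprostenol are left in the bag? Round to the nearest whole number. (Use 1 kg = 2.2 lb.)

230 mcg

Weight = 189.4 lb ÷ 2.2 lb/kg = 86.09091 kg
Dose = 9.5 ng/kg/min × 86.09091 kg = 817.8636 ng/min
817.8636 ng/min × 60 min/hr = 49071.82 ng/hr
Concentration = 500 mcg ÷ 63 mL = 7.936508 mcg/mL = 7936.508 ng/mL
Rate = 49071.82 ng/hr ÷ 7936.508 ng/mL = 6.183049 mL/hr
Volume infused = 6.183049 mL/hr × 5.5 hr = 34.00677 mL
Volume remaining = 63 − 34.00677 = 28.99323 mL
Drug remaining = 28.99323 mL × 7936.508 ng/mL = 230105 ng = 230.105 mcg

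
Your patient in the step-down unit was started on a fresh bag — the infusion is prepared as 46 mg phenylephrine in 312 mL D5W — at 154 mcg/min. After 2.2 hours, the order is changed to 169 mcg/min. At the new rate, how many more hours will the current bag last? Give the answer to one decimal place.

2.5 hours

Initial rate:
154 mcg/min × 60 min/hr = 9240 mcg/hr
Concentration = 46 mg ÷ 312 mL = 0.1474359 mg/mL = 147.4359 mcg/mL
Rate = 9240 mcg/hr ÷ 147.4359 mcg/mL = 62.6713 mL/hr
Volume infused so far = 62.6713 mL/hr × 2.2 hr = 137.8769 mL
Volume remaining = 312 − 137.8769 = 174.1231 mL
New rate:
169 mcg/min × 60 min/hr = 10140 mcg/hr
Rate = 10140 mcg/hr ÷ 147.4359 mcg/mL = 68.77565 mL/hr
Time remaining = 174.1231 mL ÷ 68.77565 mL/hr = 2.531755 hr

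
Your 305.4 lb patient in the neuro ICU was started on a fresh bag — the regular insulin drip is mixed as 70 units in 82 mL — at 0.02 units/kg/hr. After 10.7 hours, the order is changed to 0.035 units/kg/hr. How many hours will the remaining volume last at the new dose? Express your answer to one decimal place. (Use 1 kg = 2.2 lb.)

Initial rate:
Weight = 305.4 lb ÷ 2.2 lb/kg = 138.8182 kg
Dose = 0.02 units/kg/hr × 138.8182 kg = 2.776364 units/hr
Concentration = 70 units ÷ 82 mL = 0.8536585 units/mL
Rate = 2.776364 units/hr ÷ 0.8536585 units/mL = 3.252312 mL/hr
Volume infused so far = 3.252312 mL/hr × 10.7 hr = 34.79974 mL
Volume remaining = 82 − 34.79974 = 47.20026 mL
New rate:
Dose = 0.035 units/kg/hr × 138.8182 kg = 4.858636 units/hr
Rate = 4.858636 units/hr ÷ 0.8536585 units/mL = 5.691545 mL/hr
Time remaining = 47.20026 mL ÷ 5.691545 mL/hr = 8.293049 hr

8.3 hours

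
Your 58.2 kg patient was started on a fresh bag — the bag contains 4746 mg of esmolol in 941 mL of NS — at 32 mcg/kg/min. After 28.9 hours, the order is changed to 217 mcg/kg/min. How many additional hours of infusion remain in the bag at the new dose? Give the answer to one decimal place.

2.0 hours

Initial rate:
Dose = 32 mcg/kg/min × 58.2 kg = 1862.4 mcg/min
1862.4 mcg/min × 60 min/hr = 111744 mcg/hr
Concentration = 4746 mg ÷ 941 mL = 5.043571 mg/mL = 5043.571 mcg/mL
Rate = 111744 mcg/hr ÷ 5043.571 mcg/mL = 22.15573 mL/hr
Volume infused so far = 22.15573 mL/hr × 28.9 hr = 640.3007 mL
Volume remaining = 941 − 640.3007 = 300.6993 mL
New rate:
Dose = 217 mcg/kg/min × 58.2 kg = 12629.4 mcg/min
12629.4 mcg/min × 60 min/hr = 757764 mcg/hr
Rate = 757764 mcg/hr ÷ 5043.571 mcg/mL = 150.2436 mL/hr
Time remaining = 300.6993 mL ÷ 150.2436 mL/hr = 2.001413 hr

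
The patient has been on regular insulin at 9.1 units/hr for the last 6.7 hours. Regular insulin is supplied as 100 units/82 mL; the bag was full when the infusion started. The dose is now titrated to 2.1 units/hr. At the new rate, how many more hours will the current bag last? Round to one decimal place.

18.6 hours

Initial rate:
Concentration = 100 units ÷ 82 mL = 1.219512 units/mL
Rate = 9.1 units/hr ÷ 1.219512 units/mL = 7.462 mL/hr
Volume infused so far = 7.462 mL/hr × 6.7 hr = 49.9954 mL
Volume remaining = 82 − 49.9954 = 32.0046 mL
New rate:
Rate = 2.1 units/hr ÷ 1.219512 units/mL = 1.722 mL/hr
Time remaining = 32.0046 mL ÷ 1.722 mL/hr = 18.58571 hr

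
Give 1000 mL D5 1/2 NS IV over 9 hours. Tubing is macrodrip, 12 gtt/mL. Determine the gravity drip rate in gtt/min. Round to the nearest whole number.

1000 mL ÷ (9 hr × 60 = 540 min) = 1.851852 mL/min
1.851852 mL/min × 12 gtt/mL = 22.22222 gtt/min

22 gtt/min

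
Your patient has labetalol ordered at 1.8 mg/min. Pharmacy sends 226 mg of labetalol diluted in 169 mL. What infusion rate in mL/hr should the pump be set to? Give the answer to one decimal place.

1.8 mg/min × 60 min/hr = 108 mg/hr
Concentration = 226 mg ÷ 169 mL = 1.337278 mg/mL
Rate = 108 mg/hr ÷ 1.337278 mg/mL = 80.76106 mL/hr

80.8 mL/hr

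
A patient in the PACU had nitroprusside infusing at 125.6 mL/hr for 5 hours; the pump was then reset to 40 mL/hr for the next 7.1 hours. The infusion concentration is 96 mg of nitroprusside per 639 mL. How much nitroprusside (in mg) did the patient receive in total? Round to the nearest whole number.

137 mg

Concentration = 96 mg ÷ 639 mL = 0.1502347 mg/mL
Stage 1: 125.6 mL/hr × 5 hr = 628 mL → 628 mL × 0.1502347 mg/mL = 94.34742 mg
Stage 2: 40 mL/hr × 7.1 hr = 284 mL → 284 mL × 0.1502347 mg/mL = 42.66667 mg
Total = 94.34742 + 42.66667 = 137.0141 mg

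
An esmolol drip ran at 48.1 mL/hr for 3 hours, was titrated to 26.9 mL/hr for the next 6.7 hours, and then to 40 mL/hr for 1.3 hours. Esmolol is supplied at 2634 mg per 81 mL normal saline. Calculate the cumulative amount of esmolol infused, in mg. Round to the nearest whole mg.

12244 mg

Concentration = 2634 mg ÷ 81 mL = 32.51852 mg/mL
Stage 1: 48.1 mL/hr × 3 hr = 144.3 mL → 144.3 mL × 32.51852 mg/mL = 4692.422 mg
Stage 2: 26.9 mL/hr × 6.7 hr = 180.23 mL → 180.23 mL × 32.51852 mg/mL = 5860.813 mg
Stage 3: 40 mL/hr × 1.3 hr = 52 mL → 52 mL × 32.51852 mg/mL = 1690.963 mg
Total = 4692.422 + 5860.813 + 1690.963 = 12244.2 mg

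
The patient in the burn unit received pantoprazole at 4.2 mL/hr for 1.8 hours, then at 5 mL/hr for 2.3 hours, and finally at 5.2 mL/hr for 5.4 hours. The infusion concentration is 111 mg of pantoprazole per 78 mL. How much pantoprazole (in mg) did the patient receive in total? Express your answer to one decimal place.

Concentration = 111 mg ÷ 78 mL = 1.423077 mg/mL
Stage 1: 4.2 mL/hr × 1.8 hr = 7.56 mL → 7.56 mL × 1.423077 mg/mL = 10.75846 mg
Stage 2: 5 mL/hr × 2.3 hr = 11.5 mL → 11.5 mL × 1.423077 mg/mL = 16.36538 mg
Stage 3: 5.2 mL/hr × 5.4 hr = 28.08 mL → 28.08 mL × 1.423077 mg/mL = 39.96 mg
Total = 10.75846 + 16.36538 + 39.96 = 67.08385 mg

67.1 mg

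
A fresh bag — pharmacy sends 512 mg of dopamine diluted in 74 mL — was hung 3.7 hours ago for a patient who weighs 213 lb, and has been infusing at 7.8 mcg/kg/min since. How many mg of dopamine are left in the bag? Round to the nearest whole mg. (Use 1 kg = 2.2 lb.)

344 mg

Weight = 213 lb ÷ 2.2 lb/kg = 96.81818 kg
Dose = 7.8 mcg/kg/min × 96.81818 kg = 755.1818 mcg/min
755.1818 mcg/min × 60 min/hr = 45310.91 mcg/hr
Concentration = 512 mg ÷ 74 mL = 6.918919 mg/mL = 6918.919 mcg/mL
Rate = 45310.91 mcg/hr ÷ 6918.919 mcg/mL = 6.548842 mL/hr
Volume infused = 6.548842 mL/hr × 3.7 hr = 24.23072 mL
Volume remaining = 74 − 24.23072 = 49.76928 mL
Drug remaining = 49.76928 mL × 6918.919 mcg/mL = 344349.6 mcg = 344.3496 mg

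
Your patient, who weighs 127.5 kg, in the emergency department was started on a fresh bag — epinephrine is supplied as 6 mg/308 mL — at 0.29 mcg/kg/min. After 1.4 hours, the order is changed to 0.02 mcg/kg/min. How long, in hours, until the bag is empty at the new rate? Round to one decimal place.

18.9 hours

Initial rate:
Dose = 0.29 mcg/kg/min × 127.5 kg = 36.975 mcg/min
36.975 mcg/min × 60 min/hr = 2218.5 mcg/hr
Concentration = 6 mg ÷ 308 mL = 0.01948052 mg/mL = 19.48052 mcg/mL
Rate = 2218.5 mcg/hr ÷ 19.48052 mcg/mL = 113.883 mL/hr
Volume infused so far = 113.883 mL/hr × 1.4 hr = 159.4362 mL
Volume remaining = 308 − 159.4362 = 148.5638 mL
New rate:
Dose = 0.02 mcg/kg/min × 127.5 kg = 2.55 mcg/min
2.55 mcg/min × 60 min/hr = 153 mcg/hr
Rate = 153 mcg/hr ÷ 19.48052 mcg/mL = 7.854 mL/hr
Time remaining = 148.5638 mL ÷ 7.854 mL/hr = 18.91569 hr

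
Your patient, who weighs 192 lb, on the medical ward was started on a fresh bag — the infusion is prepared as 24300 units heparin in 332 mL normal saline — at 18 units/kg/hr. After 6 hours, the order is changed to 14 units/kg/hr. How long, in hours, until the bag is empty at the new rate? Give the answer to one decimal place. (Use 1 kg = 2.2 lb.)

Initial rate:
Weight = 192 lb ÷ 2.2 lb/kg = 87.27273 kg
Dose = 18 units/kg/hr × 87.27273 kg = 1570.909 units/hr
Concentration = 24300 units ÷ 332 mL = 73.19277 units/mL
Rate = 1570.909 units/hr ÷ 73.19277 units/mL = 21.46263 mL/hr
Volume infused so far = 21.46263 mL/hr × 6 hr = 128.7758 mL
Volume remaining = 332 − 128.7758 = 203.2242 mL
New rate:
Dose = 14 units/kg/hr × 87.27273 kg = 1221.818 units/hr
Rate = 1221.818 units/hr ÷ 73.19277 units/mL = 16.69315 mL/hr
Time remaining = 203.2242 mL ÷ 16.69315 mL/hr = 12.17411 hr

12.2 hours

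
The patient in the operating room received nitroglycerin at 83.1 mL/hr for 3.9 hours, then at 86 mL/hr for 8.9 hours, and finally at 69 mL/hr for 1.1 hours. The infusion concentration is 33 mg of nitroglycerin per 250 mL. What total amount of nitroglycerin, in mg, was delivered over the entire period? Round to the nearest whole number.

Concentration = 33 mg ÷ 250 mL = 0.132 mg/mL
Stage 1: 83.1 mL/hr × 3.9 hr = 324.09 mL → 324.09 mL × 0.132 mg/mL = 42.77988 mg
Stage 2: 86 mL/hr × 8.9 hr = 765.4 mL → 765.4 mL × 0.132 mg/mL = 101.0328 mg
Stage 3: 69 mL/hr × 1.1 hr = 75.9 mL → 75.9 mL × 0.132 mg/mL = 10.0188 mg
Total = 42.77988 + 101.0328 + 10.0188 = 153.8315 mg

154 mg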